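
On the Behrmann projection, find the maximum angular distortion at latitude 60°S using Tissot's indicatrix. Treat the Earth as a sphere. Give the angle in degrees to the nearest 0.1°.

60.0°

The Behrmann projection is cylindrical equal-area with φ₀ = 30°. A cylindrical equal-area projection with standard parallel φ₀ has meridian scale h = cos φ / cos φ₀ and parallel scale k = cos φ₀ / cos φ (so areas are preserved, h·k = 1).
At 60°: h = 0.5774, k = 1.732; principal scales a = 1.732, b = 0.5774.
sin(ω/2) = (a − b)/(a + b) = 1.155/2.309 = 0.5000, so ω = 2 arcsin(0.5000) ≈ 60.0°.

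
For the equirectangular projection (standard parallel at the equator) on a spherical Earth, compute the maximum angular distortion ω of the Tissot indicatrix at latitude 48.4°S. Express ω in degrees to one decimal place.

23.3°

Plate carrée maps x = Rλ, y = Rφ. The meridian scale is h = 1 and the parallel scale is k = 1/cos φ = sec φ.
At 48.4°: h = 1.000, k = 1.506; principal scales a = 1.506, b = 1.000.
sin(ω/2) = (a − b)/(a + b) = 0.5062/2.506 = 0.2020, so ω = 2 arcsin(0.2020) ≈ 23.3°.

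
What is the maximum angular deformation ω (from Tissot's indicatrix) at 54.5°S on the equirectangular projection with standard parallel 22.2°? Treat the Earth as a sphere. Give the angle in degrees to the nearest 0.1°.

With standard parallel φ₀ = 22.2°, the equirectangular projection gives x = Rλ cos φ₀, y = Rφ, so h = 1 and k = cos 22.2° / cos φ.
At 54.5°: h = 1.000, k = 1.594; principal scales a = 1.594, b = 1.000.
sin(ω/2) = (a − b)/(a + b) = 0.5944/2.594 = 0.2291, so ω = 2 arcsin(0.2291) ≈ 26.5°.

26.5°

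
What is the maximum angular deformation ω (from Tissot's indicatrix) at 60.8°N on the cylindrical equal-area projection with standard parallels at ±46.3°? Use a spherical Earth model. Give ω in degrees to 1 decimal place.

39.1°

A cylindrical equal-area projection with standard parallel φ₀ has meridian scale h = cos φ / cos φ₀ and parallel scale k = cos φ₀ / cos φ (so areas are preserved, h·k = 1).
At 60.8°: h = 0.7061, k = 1.416; principal scales a = 1.416, b = 0.7061.
sin(ω/2) = (a − b)/(a + b) = 0.7100/2.122 = 0.3345, so ω = 2 arcsin(0.3345) ≈ 39.1°.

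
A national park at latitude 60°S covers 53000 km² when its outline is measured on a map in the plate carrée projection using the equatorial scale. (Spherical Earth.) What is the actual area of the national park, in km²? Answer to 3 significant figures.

26500 km²

For the equirectangular projection with φ₀ = 0 (plate carrée), h = 1 along meridians and k = sec φ along parallels.
Areal scale = h·k = 1 × sec φ; at 60°, h = 1.000, k = 2.000, so h·k = 2.000.
True area = apparent / (areal scale) = 53000 / 2.000 ≈ 26500 km².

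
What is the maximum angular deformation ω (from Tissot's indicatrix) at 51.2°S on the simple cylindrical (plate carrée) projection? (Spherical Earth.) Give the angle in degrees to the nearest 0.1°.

In the plate carrée (x = Rλ, y = Rφ), meridians are true-scale (h = 1) and parallels are stretched by k = sec φ.
At 51.2°: h = 1.000, k = 1.596; principal scales a = 1.596, b = 1.000.
sin(ω/2) = (a − b)/(a + b) = 0.5959/2.596 = 0.2296, so ω = 2 arcsin(0.2296) ≈ 26.5°.

26.5°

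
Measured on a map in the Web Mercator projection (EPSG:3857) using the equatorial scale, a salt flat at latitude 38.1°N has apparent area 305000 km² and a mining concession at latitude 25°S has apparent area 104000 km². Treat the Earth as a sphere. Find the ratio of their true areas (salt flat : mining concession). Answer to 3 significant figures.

On Mercator the areal scale is sec²φ, so true area = apparent × cos²φ.
True area of salt flat: 305000 × cos²(38.1°) = 305000 × 0.6193 = 188900 km².
True area of mining concession: 104000 × cos²(25°) = 104000 × 0.8214 = 85420 km².
Ratio = 188900 / 85420 ≈ 2.21.

2.21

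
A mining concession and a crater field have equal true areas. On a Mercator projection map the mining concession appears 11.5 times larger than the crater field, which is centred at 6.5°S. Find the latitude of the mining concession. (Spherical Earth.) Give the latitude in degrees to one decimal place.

For equal true areas on Mercator, apparent areas scale as sec²φ, so the ratio is cos²φ₂ / cos²φ₁.
cos²φ₂ / cos²φ₁ = 11.5  ⇒  cos φ₁ = cos 6.5° / √11.5 = 0.9936/3.391 = 0.2930.
φ₁ = arccos(0.2930) ≈ 73.0°.

73.0°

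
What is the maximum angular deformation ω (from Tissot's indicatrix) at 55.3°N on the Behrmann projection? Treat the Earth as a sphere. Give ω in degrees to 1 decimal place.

46.7°

The Behrmann projection is cylindrical equal-area with φ₀ = 30°. For cylindrical equal-area with standard parallel φ₀, h = cos φ / cos φ₀ and k = cos φ₀ / cos φ, so h·k = 1.
At 55.3°: h = 0.6573, k = 1.521; principal scales a = 1.521, b = 0.6573.
sin(ω/2) = (a − b)/(a + b) = 0.8639/2.179 = 0.3965, so ω = 2 arcsin(0.3965) ≈ 46.7°.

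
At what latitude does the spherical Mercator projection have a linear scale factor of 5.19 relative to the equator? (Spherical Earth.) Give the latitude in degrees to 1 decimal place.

Mercator scale is k = sec φ = 1/cos φ.
1/cos φ = 5.19  ⇒  cos φ = 0.1927  ⇒  φ = arccos(0.1927) ≈ 78.9°.

78.9°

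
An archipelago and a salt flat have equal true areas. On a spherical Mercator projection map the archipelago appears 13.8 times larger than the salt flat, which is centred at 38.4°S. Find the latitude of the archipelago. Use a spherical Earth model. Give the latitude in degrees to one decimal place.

77.8°

On Mercator, (apparent₁)/(apparent₂) = sec²φ₁ / sec²φ₂ when true areas are equal.
cos²φ₂ / cos²φ₁ = 13.8  ⇒  cos φ₁ = cos 38.4° / √13.8 = 0.7837/3.715 = 0.2110.
φ₁ = arccos(0.2110) ≈ 77.8°.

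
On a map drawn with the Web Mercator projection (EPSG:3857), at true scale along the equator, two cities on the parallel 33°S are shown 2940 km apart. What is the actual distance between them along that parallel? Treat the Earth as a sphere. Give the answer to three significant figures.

2470 km

For Mercator, h = k = sec φ (a conformal cylindrical projection has a single point scale, 1/cos φ).
Along the parallel at 33°, map distances are exaggerated by k = sec 33° = 1.192.
True distance = 2940 / 1.192 = 2940 × cos 33° ≈ 2470 km.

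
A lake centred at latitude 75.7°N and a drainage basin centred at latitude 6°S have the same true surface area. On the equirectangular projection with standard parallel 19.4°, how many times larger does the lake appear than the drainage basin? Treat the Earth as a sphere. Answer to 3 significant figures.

4.03

The equidistant cylindrical projection with φ₀ = 19.4° has h = 1 (meridians true) and k = cos φ₀ / cos φ along parallels.
Areal scale at 75.7°: h·k = 1.000 × 3.819 = 3.819.
Areal scale at 6°: h·k = 1.000 × 0.9484 = 0.9484.
Ratio = 3.819/0.9484 ≈ 4.03.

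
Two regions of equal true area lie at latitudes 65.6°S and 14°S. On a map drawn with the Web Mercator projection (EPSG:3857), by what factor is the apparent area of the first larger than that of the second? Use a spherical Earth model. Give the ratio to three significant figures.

Mercator is conformal with k = sec φ, so areal scale = k² = sec²φ.
At 65.6°: sec²(65.6°) = 1/0.4131² = 5.860.
At 14°: sec²(14°) = 1/0.9703² = 1.062.
Ratio = 5.860/1.062 = cos²(14°)/cos²(65.6°) ≈ 5.52.

5.52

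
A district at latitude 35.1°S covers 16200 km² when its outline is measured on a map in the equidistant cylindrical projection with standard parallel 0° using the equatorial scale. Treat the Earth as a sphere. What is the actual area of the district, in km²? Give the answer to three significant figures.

In the plate carrée (x = Rλ, y = Rφ), meridians are true-scale (h = 1) and parallels are stretched by k = sec φ.
Areal scale = h·k = 1 × sec φ; at 35.1°, h = 1.000, k = 1.222, so h·k = 1.222.
True area = apparent / (areal scale) = 16200 / 1.222 ≈ 13300 km².

13300 km²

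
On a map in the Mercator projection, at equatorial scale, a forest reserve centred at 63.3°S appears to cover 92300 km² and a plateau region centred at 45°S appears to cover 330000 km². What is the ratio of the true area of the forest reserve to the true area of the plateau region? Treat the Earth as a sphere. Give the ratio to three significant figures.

Since Mercator area scale is 1/cos²φ, the true area equals the apparent area multiplied by cos²φ.
True area of forest reserve: 92300 × cos²(63.3°) = 92300 × 0.2019 = 18630 km².
True area of plateau region: 330000 × cos²(45°) = 330000 × 0.5000 = 165000 km².
Ratio = 18630 / 165000 ≈ 0.113.

0.113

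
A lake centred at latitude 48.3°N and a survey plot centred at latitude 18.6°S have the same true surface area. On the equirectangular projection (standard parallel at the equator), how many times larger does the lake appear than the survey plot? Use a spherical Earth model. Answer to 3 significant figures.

Plate carrée maps x = Rλ, y = Rφ. The meridian scale is h = 1 and the parallel scale is k = 1/cos φ = sec φ.
Areal scale at 48.3°: h·k = 1.000 × 1.503 = 1.503.
Areal scale at 18.6°: h·k = 1.000 × 1.055 = 1.055.
Ratio = 1.503/1.055 ≈ 1.42.

1.42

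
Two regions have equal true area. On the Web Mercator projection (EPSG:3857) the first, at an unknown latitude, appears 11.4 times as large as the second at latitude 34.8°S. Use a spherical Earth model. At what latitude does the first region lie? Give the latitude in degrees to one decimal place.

Mercator areal scale is sec²φ, so apparent-area ratio = sec²φ₁ / sec²φ₂ = cos²φ₂ / cos²φ₁.
cos²φ₂ / cos²φ₁ = 11.4  ⇒  cos φ₁ = cos 34.8° / √11.4 = 0.8211/3.376 = 0.2432.
φ₁ = arccos(0.2432) ≈ 75.9°.

75.9°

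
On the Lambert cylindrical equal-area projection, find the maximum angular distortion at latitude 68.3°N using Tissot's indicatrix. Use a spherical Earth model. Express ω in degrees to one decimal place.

The Lambert cylindrical equal-area projection is the cylindrical equal-area projection with its standard parallel at the equator (φ₀ = 0). Cylindrical equal-area (φ₀ = 0°): h = cos φ / cos 0° along meridians, k = cos 0° / cos φ along parallels; h·k = 1.
At 68.3°: h = 0.3697, k = 2.705; principal scales a = 2.705, b = 0.3697.
sin(ω/2) = (a − b)/(a + b) = 2.335/3.074 = 0.7595, so ω = 2 arcsin(0.7595) ≈ 98.8°.

98.8°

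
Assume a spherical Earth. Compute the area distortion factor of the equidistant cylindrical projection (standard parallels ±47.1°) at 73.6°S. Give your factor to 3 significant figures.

With standard parallel φ₀ = 47.1°, the equirectangular projection gives x = Rλ cos φ₀, y = Rφ, so h = 1 and k = cos 47.1° / cos φ.
Areal scale = h·k = 1 × cos φ₀ / cos φ; at 73.6°, h = 1.000, k = 2.411, so h·k = 2.411.

2.41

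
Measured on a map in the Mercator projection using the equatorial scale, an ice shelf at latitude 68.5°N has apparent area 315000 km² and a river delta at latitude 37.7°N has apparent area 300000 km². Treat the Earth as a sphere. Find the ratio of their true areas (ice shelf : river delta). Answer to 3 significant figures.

On Mercator the areal scale is sec²φ, so true area = apparent × cos²φ.
True area of ice shelf: 315000 × cos²(68.5°) = 315000 × 0.1343 = 42310 km².
True area of river delta: 300000 × cos²(37.7°) = 300000 × 0.6260 = 187800 km².
Ratio = 42310 / 187800 ≈ 0.225.

0.225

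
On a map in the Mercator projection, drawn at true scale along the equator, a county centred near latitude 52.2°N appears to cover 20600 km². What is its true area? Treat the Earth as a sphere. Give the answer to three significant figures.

The Mercator projection is conformal; its linear scale factor is the same in every direction and equals sec φ = 1/cos φ.
Areal scale = k² = sec²φ = 1/cos²(52.2°) = 1/0.6129² = 2.662.
True area = apparent / (areal scale) = 20600 / 2.662 ≈ 7740 km².

7740 km²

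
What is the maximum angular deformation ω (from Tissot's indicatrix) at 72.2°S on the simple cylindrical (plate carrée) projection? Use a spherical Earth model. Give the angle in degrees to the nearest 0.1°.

For the equirectangular projection with φ₀ = 0 (plate carrée), h = 1 along meridians and k = sec φ along parallels.
At 72.2°: h = 1.000, k = 3.271; principal scales a = 3.271, b = 1.000.
sin(ω/2) = (a − b)/(a + b) = 2.271/4.271 = 0.5318, so ω = 2 arcsin(0.5318) ≈ 64.2°.

64.2°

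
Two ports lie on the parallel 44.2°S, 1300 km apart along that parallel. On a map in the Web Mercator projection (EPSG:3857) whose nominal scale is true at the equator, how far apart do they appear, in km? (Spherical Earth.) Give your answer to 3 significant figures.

1810 km

Mercator is conformal, so the point scale is isotropic: h = k = sec φ = 1/cos φ.
Along the parallel, k = sec 44.2° = 1/0.7169 = 1.395.
Map distance = 1300 × 1.395 ≈ 1810 km.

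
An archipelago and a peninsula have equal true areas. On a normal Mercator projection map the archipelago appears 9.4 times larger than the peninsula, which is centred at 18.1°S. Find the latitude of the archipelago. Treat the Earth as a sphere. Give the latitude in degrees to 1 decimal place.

71.9°

For equal true areas on Mercator, apparent areas scale as sec²φ, so the ratio is cos²φ₂ / cos²φ₁.
cos²φ₂ / cos²φ₁ = 9.4  ⇒  cos φ₁ = cos 18.1° / √9.4 = 0.9505/3.066 = 0.3100.
φ₁ = arccos(0.3100) ≈ 71.9°.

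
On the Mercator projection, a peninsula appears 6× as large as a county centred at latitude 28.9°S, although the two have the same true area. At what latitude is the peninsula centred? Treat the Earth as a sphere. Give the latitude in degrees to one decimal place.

69.1°

For equal true areas on Mercator, apparent areas scale as sec²φ, so the ratio is cos²φ₂ / cos²φ₁.
cos²φ₂ / cos²φ₁ = 6  ⇒  cos φ₁ = cos 28.9° / √6 = 0.8755/2.449 = 0.3574.
φ₁ = arccos(0.3574) ≈ 69.1°.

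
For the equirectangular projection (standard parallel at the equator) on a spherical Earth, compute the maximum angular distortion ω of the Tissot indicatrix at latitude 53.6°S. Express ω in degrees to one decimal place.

In the plate carrée (x = Rλ, y = Rφ), meridians are true-scale (h = 1) and parallels are stretched by k = sec φ.
At 53.6°: h = 1.000, k = 1.685; principal scales a = 1.685, b = 1.000.
sin(ω/2) = (a − b)/(a + b) = 0.6852/2.685 = 0.2552, so ω = 2 arcsin(0.2552) ≈ 29.6°.

29.6°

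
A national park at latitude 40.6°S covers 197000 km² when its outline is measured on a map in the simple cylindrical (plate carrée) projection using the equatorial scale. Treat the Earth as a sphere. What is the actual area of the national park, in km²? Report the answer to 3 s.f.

For the equirectangular projection with φ₀ = 0 (plate carrée), h = 1 along meridians and k = sec φ along parallels.
Areal scale = h·k = 1 × sec φ; at 40.6°, h = 1.000, k = 1.317, so h·k = 1.317.
True area = apparent / (areal scale) = 197000 / 1.317 ≈ 150000 km².

150000 km²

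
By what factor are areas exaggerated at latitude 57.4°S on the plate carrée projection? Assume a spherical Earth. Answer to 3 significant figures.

For the equirectangular projection with φ₀ = 0 (plate carrée), h = 1 along meridians and k = sec φ along parallels.
Areal scale = h·k = 1 × sec φ; at 57.4°, h = 1.000, k = 1.856, so h·k = 1.856.

1.86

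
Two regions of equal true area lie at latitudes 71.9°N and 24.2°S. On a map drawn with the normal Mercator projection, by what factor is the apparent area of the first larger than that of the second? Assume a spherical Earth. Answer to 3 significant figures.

On Mercator, area is exaggerated by sec²φ = 1/cos²φ.
At 71.9°: sec²(71.9°) = 1/0.3107² = 10.36.
At 24.2°: sec²(24.2°) = 1/0.9121² = 1.202.
Ratio = 10.36/1.202 = cos²(24.2°)/cos²(71.9°) ≈ 8.62.

8.62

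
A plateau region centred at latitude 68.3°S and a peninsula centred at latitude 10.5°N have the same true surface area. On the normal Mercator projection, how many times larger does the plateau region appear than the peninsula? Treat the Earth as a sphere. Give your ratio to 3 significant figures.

On Mercator, area is exaggerated by sec²φ = 1/cos²φ.
At 68.3°: sec²(68.3°) = 1/0.3697² = 7.315.
At 10.5°: sec²(10.5°) = 1/0.9833² = 1.034.
Ratio = 7.315/1.034 = cos²(10.5°)/cos²(68.3°) ≈ 7.07.

7.07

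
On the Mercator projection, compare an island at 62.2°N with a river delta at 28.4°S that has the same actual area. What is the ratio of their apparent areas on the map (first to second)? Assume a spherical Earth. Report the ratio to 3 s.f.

On Mercator, area is exaggerated by sec²φ = 1/cos²φ.
At 62.2°: sec²(62.2°) = 1/0.4664² = 4.597.
At 28.4°: sec²(28.4°) = 1/0.8796² = 1.292.
Ratio = 4.597/1.292 = cos²(28.4°)/cos²(62.2°) ≈ 3.56.

3.56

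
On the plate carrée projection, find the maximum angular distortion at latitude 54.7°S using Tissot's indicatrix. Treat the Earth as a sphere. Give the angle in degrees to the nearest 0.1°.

Plate carrée maps x = Rλ, y = Rφ. The meridian scale is h = 1 and the parallel scale is k = 1/cos φ = sec φ.
At 54.7°: h = 1.000, k = 1.731; principal scales a = 1.731, b = 1.000.
sin(ω/2) = (a − b)/(a + b) = 0.7305/2.731 = 0.2675, so ω = 2 arcsin(0.2675) ≈ 31.0°.

31.0°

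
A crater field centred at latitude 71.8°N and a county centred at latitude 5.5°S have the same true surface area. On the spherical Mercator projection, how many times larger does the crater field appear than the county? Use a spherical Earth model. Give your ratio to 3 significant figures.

Mercator areal scale is sec²φ.
At 71.8°: sec²(71.8°) = 1/0.3123² = 10.25.
At 5.5°: sec²(5.5°) = 1/0.9954² = 1.009.
Ratio = 10.25/1.009 = cos²(5.5°)/cos²(71.8°) ≈ 10.2.

10.2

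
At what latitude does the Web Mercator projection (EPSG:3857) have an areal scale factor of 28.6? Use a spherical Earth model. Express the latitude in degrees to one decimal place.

Mercator areal scale is sec²φ.
sec²φ = 28.6  ⇒  cos²φ = 0.03497  ⇒  cos φ = 0.1870.
φ = arccos(0.1870) ≈ 79.2°.

79.2°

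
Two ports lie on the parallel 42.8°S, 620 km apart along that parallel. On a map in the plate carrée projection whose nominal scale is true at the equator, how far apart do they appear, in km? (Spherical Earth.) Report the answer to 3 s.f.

For the equirectangular projection with φ₀ = 0 (plate carrée), h = 1 along meridians and k = sec φ along parallels.
Along the parallel, k = sec 42.8° = 1/0.7337 = 1.363.
Map distance = 620 × 1.363 ≈ 845 km.

845 km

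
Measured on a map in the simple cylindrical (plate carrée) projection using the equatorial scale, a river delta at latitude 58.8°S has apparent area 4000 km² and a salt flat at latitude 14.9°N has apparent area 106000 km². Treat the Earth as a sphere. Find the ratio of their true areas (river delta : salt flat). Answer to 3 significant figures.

0.0202

Plate carrée has h = 1 and k = sec φ, giving areal scale sec φ; true area = (apparent area) · cos φ.
True area of river delta: 4000 × cos(58.8°) = 4000 × 0.5180 = 2072 km².
True area of salt flat: 106000 × cos(14.9°) = 106000 × 0.9664 = 102400 km².
Ratio = 2072 / 102400 ≈ 0.0202.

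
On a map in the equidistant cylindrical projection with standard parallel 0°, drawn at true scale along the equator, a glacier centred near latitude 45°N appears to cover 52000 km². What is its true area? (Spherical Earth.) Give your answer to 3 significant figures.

For the equirectangular projection with φ₀ = 0 (plate carrée), h = 1 along meridians and k = sec φ along parallels.
Areal scale = h·k = 1 × sec φ; at 45°, h = 1.000, k = 1.414, so h·k = 1.414.
True area = apparent / (areal scale) = 52000 / 1.414 ≈ 36800 km².

36800 km²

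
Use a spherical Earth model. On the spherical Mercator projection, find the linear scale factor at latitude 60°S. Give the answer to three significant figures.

Mercator is conformal, so the point scale is isotropic: h = k = sec φ = 1/cos φ.
k = 1/cos 60° = 1/0.5000 = 2.000.

2.00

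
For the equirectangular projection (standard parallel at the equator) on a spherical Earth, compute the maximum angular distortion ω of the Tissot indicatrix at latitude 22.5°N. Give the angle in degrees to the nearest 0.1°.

4.5°

Plate carrée maps x = Rλ, y = Rφ. The meridian scale is h = 1 and the parallel scale is k = 1/cos φ = sec φ.
At 22.5°: h = 1.000, k = 1.082; principal scales a = 1.082, b = 1.000.
sin(ω/2) = (a − b)/(a + b) = 0.08239/2.082 = 0.03957, so ω = 2 arcsin(0.03957) ≈ 4.5°.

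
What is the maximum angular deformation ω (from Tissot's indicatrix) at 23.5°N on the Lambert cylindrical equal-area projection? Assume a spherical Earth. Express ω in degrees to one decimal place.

The Lambert cylindrical equal-area projection is the cylindrical equal-area projection with its standard parallel at the equator (φ₀ = 0). For cylindrical equal-area with standard parallel φ₀, h = cos φ / cos φ₀ and k = cos φ₀ / cos φ, so h·k = 1.
At 23.5°: h = 0.9171, k = 1.090; principal scales a = 1.090, b = 0.9171.
sin(ω/2) = (a − b)/(a + b) = 0.1734/2.008 = 0.08637, so ω = 2 arcsin(0.08637) ≈ 9.9°.

9.9°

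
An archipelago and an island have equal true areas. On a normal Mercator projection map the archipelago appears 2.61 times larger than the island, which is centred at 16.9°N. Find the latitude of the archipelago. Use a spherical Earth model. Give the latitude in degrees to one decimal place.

Mercator areal scale is sec²φ, so apparent-area ratio = sec²φ₁ / sec²φ₂ = cos²φ₂ / cos²φ₁.
cos²φ₂ / cos²φ₁ = 2.61  ⇒  cos φ₁ = cos 16.9° / √2.61 = 0.9568/1.616 = 0.5923.
φ₁ = arccos(0.5923) ≈ 53.7°.

53.7°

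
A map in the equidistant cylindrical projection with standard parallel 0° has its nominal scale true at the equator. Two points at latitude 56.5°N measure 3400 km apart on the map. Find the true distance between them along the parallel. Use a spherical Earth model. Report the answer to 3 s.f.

Plate carrée maps x = Rλ, y = Rφ. The meridian scale is h = 1 and the parallel scale is k = 1/cos φ = sec φ.
Along the parallel at 56.5°, map distances are exaggerated by k = sec 56.5° = 1.812.
True distance = 3400 / 1.812 = 3400 × cos 56.5° ≈ 1880 km.

1880 km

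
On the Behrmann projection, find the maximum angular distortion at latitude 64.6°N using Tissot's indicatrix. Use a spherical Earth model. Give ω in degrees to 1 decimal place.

74.6°

Behrmann is a cylindrical equal-area projection with standard parallels at ±30°. Cylindrical equal-area (φ₀ = 30°): h = cos φ / cos 30° along meridians, k = cos 30° / cos φ along parallels; h·k = 1.
At 64.6°: h = 0.4953, k = 2.019; principal scales a = 2.019, b = 0.4953.
sin(ω/2) = (a − b)/(a + b) = 1.524/2.514 = 0.6060, so ω = 2 arcsin(0.6060) ≈ 74.6°.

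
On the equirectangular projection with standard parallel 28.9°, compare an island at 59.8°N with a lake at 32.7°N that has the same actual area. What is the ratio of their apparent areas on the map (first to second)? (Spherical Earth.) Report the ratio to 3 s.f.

In the equirectangular projection with standard parallel φ₀ = 28.9° (x = Rλ cos φ₀, y = Rφ), meridians are true-scale (h = 1) and the parallel scale is k = cos φ₀ / cos φ.
Areal scale at 59.8°: h·k = 1.000 × 1.740 = 1.740.
Areal scale at 32.7°: h·k = 1.000 × 1.040 = 1.040.
Ratio = 1.740/1.040 ≈ 1.67.

1.67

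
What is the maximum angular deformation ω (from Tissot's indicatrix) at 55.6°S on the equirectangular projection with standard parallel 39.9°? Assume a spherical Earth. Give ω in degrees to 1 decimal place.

The equidistant cylindrical projection with φ₀ = 39.9° has h = 1 (meridians true) and k = cos φ₀ / cos φ along parallels.
At 55.6°: h = 1.000, k = 1.358; principal scales a = 1.358, b = 1.000.
sin(ω/2) = (a − b)/(a + b) = 0.3579/2.358 = 0.1518, so ω = 2 arcsin(0.1518) ≈ 17.5°.

17.5°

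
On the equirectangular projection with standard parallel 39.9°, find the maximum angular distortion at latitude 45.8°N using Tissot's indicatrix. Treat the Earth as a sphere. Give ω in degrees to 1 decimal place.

In the equirectangular projection with standard parallel φ₀ = 39.9° (x = Rλ cos φ₀, y = Rφ), meridians are true-scale (h = 1) and the parallel scale is k = cos φ₀ / cos φ.
At 45.8°: h = 1.000, k = 1.100; principal scales a = 1.100, b = 1.000.
sin(ω/2) = (a − b)/(a + b) = 0.1004/2.100 = 0.04780, so ω = 2 arcsin(0.04780) ≈ 5.5°.

5.5°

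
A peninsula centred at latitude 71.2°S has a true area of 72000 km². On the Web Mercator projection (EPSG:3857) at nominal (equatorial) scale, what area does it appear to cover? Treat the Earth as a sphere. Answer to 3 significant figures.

The Mercator projection is conformal; its linear scale factor is the same in every direction and equals sec φ = 1/cos φ.
Areal scale = k² = sec²φ = 1/cos²(71.2°) = 1/0.3223² = 9.629.
Apparent area = 72000 × 9.629 ≈ 693000 km².

693000 km²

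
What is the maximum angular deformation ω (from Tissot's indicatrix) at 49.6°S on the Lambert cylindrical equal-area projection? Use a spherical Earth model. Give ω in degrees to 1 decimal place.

The Lambert cylindrical equal-area projection is the cylindrical equal-area projection with its standard parallel at the equator (φ₀ = 0). Cylindrical equal-area (φ₀ = 0°): h = cos φ / cos 0° along meridians, k = cos 0° / cos φ along parallels; h·k = 1.
At 49.6°: h = 0.6481, k = 1.543; principal scales a = 1.543, b = 0.6481.
sin(ω/2) = (a − b)/(a + b) = 0.8948/2.191 = 0.4084, so ω = 2 arcsin(0.4084) ≈ 48.2°.

48.2°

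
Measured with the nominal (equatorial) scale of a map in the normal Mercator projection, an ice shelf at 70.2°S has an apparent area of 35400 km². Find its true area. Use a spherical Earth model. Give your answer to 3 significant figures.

The Mercator projection is conformal; its linear scale factor is the same in every direction and equals sec φ = 1/cos φ.
Areal scale = k² = sec²φ = 1/cos²(70.2°) = 1/0.3387² = 8.715.
True area = apparent / (areal scale) = 35400 / 8.715 ≈ 4060 km².

4060 km²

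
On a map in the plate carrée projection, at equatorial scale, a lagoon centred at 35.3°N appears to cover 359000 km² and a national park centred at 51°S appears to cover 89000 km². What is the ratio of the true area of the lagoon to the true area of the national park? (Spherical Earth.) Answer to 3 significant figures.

Plate carrée has h = 1 and k = sec φ, giving areal scale sec φ; true area = (apparent area) · cos φ.
True area of lagoon: 359000 × cos(35.3°) = 359000 × 0.8161 = 293000 km².
True area of national park: 89000 × cos(51°) = 89000 × 0.6293 = 56010 km².
Ratio = 293000 / 56010 ≈ 5.23.

5.23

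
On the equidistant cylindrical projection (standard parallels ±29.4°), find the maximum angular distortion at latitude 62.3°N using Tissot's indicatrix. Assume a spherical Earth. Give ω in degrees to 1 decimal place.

The equidistant cylindrical projection with φ₀ = 29.4° has h = 1 (meridians true) and k = cos φ₀ / cos φ along parallels.
At 62.3°: h = 1.000, k = 1.874; principal scales a = 1.874, b = 1.000.
sin(ω/2) = (a − b)/(a + b) = 0.8742/2.874 = 0.3042, so ω = 2 arcsin(0.3042) ≈ 35.4°.

35.4°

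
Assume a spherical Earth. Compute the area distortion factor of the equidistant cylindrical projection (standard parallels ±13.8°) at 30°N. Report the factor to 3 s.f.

The equidistant cylindrical projection with φ₀ = 13.8° has h = 1 (meridians true) and k = cos φ₀ / cos φ along parallels.
Areal scale = h·k = 1 × cos φ₀ / cos φ; at 30°, h = 1.000, k = 1.121, so h·k = 1.121.

1.12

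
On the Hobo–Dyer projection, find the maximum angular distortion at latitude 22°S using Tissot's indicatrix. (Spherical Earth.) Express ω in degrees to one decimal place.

The Hobo–Dyer projection is cylindrical equal-area with φ₀ = 37.5°. Cylindrical equal-area (φ₀ = 37.5°): h = cos φ / cos 37.5° along meridians, k = cos 37.5° / cos φ along parallels; h·k = 1.
At 22°: h = 1.169, k = 0.8557; principal scales a = 1.169, b = 0.8557.
sin(ω/2) = (a − b)/(a + b) = 0.3130/2.024 = 0.1546, so ω = 2 arcsin(0.1546) ≈ 17.8°.

17.8°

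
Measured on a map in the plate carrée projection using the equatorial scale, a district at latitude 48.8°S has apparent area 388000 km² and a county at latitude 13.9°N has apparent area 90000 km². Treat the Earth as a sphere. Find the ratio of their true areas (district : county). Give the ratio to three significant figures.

Plate carrée has h = 1 and k = sec φ, giving areal scale sec φ; true area = (apparent area) · cos φ.
True area of district: 388000 × cos(48.8°) = 388000 × 0.6587 = 255600 km².
True area of county: 90000 × cos(13.9°) = 90000 × 0.9707 = 87360 km².
Ratio = 255600 / 87360 ≈ 2.93.

2.93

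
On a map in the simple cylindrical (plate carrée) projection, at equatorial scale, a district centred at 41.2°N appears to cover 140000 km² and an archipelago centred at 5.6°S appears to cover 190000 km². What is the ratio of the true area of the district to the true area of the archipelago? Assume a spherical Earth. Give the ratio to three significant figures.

Plate carrée has h = 1 and k = sec φ, giving areal scale sec φ; true area = (apparent area) · cos φ.
True area of district: 140000 × cos(41.2°) = 140000 × 0.7524 = 105300 km².
True area of archipelago: 190000 × cos(5.6°) = 190000 × 0.9952 = 189100 km².
Ratio = 105300 / 189100 ≈ 0.557.

0.557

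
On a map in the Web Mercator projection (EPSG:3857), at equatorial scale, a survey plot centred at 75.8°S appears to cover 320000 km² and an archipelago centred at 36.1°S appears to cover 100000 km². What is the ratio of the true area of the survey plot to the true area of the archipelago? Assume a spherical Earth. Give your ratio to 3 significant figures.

Mercator's areal exaggeration is sec²φ; hence true area = (apparent area) · cos²φ.
True area of survey plot: 320000 × cos²(75.8°) = 320000 × 0.06018 = 19260 km².
True area of archipelago: 100000 × cos²(36.1°) = 100000 × 0.6528 = 65280 km².
Ratio = 19260 / 65280 ≈ 0.295.

0.295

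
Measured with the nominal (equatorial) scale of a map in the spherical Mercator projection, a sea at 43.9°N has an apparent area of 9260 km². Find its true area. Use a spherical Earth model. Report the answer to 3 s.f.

The Mercator projection is conformal; its linear scale factor is the same in every direction and equals sec φ = 1/cos φ.
Areal scale = k² = sec²φ = 1/cos²(43.9°) = 1/0.7206² = 1.926.
True area = apparent / (areal scale) = 9260 / 1.926 ≈ 4810 km².

4810 km²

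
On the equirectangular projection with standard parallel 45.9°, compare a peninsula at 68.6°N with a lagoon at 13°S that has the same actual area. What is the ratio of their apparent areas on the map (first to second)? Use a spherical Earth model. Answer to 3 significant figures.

In the equirectangular projection with standard parallel φ₀ = 45.9° (x = Rλ cos φ₀, y = Rφ), meridians are true-scale (h = 1) and the parallel scale is k = cos φ₀ / cos φ.
Areal scale at 68.6°: h·k = 1.000 × 1.907 = 1.907.
Areal scale at 13°: h·k = 1.000 × 0.7142 = 0.7142.
Ratio = 1.907/0.7142 ≈ 2.67.

2.67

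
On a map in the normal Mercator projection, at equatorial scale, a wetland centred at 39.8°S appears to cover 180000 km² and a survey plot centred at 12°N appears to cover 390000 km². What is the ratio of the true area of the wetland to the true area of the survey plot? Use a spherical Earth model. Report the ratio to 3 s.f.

Since Mercator area scale is 1/cos²φ, the true area equals the apparent area multiplied by cos²φ.
True area of wetland: 180000 × cos²(39.8°) = 180000 × 0.5903 = 106200 km².
True area of survey plot: 390000 × cos²(12°) = 390000 × 0.9568 = 373100 km².
Ratio = 106200 / 373100 ≈ 0.285.

0.285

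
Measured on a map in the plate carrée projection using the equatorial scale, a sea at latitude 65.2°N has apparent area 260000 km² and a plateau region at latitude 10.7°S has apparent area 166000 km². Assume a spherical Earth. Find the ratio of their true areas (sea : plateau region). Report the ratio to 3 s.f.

0.669

Plate carrée has h = 1 and k = sec φ, giving areal scale sec φ; true area = (apparent area) · cos φ.
True area of sea: 260000 × cos(65.2°) = 260000 × 0.4195 = 109100 km².
True area of plateau region: 166000 × cos(10.7°) = 166000 × 0.9826 = 163100 km².
Ratio = 109100 / 163100 ≈ 0.669.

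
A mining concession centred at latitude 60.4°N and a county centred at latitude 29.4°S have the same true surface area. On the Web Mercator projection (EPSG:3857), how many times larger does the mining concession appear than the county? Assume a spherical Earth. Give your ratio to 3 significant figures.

3.11

Mercator is conformal with k = sec φ, so areal scale = k² = sec²φ.
At 60.4°: sec²(60.4°) = 1/0.4939² = 4.099.
At 29.4°: sec²(29.4°) = 1/0.8712² = 1.317.
Ratio = 4.099/1.317 = cos²(29.4°)/cos²(60.4°) ≈ 3.11.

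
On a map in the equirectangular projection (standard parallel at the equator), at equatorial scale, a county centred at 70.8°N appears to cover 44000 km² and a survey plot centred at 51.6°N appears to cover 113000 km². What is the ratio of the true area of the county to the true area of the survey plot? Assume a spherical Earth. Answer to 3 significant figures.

On the plate carrée, areal scale = h·k = 1 × sec φ, so true area = apparent × cos φ.
True area of county: 44000 × cos(70.8°) = 44000 × 0.3289 = 14470 km².
True area of survey plot: 113000 × cos(51.6°) = 113000 × 0.6211 = 70190 km².
Ratio = 14470 / 70190 ≈ 0.206.

0.206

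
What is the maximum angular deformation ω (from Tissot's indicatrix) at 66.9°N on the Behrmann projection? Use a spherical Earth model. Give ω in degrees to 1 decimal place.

Behrmann is a cylindrical equal-area projection with standard parallels at ±30°. Cylindrical equal-area (φ₀ = 30°): h = cos φ / cos 30° along meridians, k = cos 30° / cos φ along parallels; h·k = 1.
At 66.9°: h = 0.4530, k = 2.207; principal scales a = 2.207, b = 0.4530.
sin(ω/2) = (a − b)/(a + b) = 1.754/2.660 = 0.6594, so ω = 2 arcsin(0.6594) ≈ 82.5°.

82.5°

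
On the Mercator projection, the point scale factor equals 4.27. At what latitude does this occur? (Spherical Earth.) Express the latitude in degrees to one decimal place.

Mercator scale is k = sec φ = 1/cos φ.
1/cos φ = 4.27  ⇒  cos φ = 0.2342  ⇒  φ = arccos(0.2342) ≈ 76.5°.

76.5°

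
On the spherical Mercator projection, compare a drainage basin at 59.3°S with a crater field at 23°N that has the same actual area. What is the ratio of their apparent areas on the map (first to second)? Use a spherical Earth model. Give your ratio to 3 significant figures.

Mercator is conformal with k = sec φ, so areal scale = k² = sec²φ.
At 59.3°: sec²(59.3°) = 1/0.5105² = 3.837.
At 23°: sec²(23°) = 1/0.9205² = 1.180.
Ratio = 3.837/1.180 = cos²(23°)/cos²(59.3°) ≈ 3.25.

3.25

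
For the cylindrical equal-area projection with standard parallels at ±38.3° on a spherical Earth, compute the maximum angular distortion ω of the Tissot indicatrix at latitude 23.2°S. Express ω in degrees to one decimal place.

18.0°

Cylindrical equal-area (φ₀ = 38.3°): h = cos φ / cos 38.3° along meridians, k = cos 38.3° / cos φ along parallels; h·k = 1.
At 23.2°: h = 1.171, k = 0.8538; principal scales a = 1.171, b = 0.8538.
sin(ω/2) = (a − b)/(a + b) = 0.3174/2.025 = 0.1567, so ω = 2 arcsin(0.1567) ≈ 18.0°.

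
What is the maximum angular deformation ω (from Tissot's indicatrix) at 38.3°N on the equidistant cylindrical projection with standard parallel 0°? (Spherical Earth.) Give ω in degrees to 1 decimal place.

For the equirectangular projection with φ₀ = 0 (plate carrée), h = 1 along meridians and k = sec φ along parallels.
At 38.3°: h = 1.000, k = 1.274; principal scales a = 1.274, b = 1.000.
sin(ω/2) = (a − b)/(a + b) = 0.2742/2.274 = 0.1206, so ω = 2 arcsin(0.1206) ≈ 13.9°.

13.9°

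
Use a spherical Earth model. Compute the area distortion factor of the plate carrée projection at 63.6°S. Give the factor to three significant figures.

Plate carrée maps x = Rλ, y = Rφ. The meridian scale is h = 1 and the parallel scale is k = 1/cos φ = sec φ.
Areal scale = h·k = 1 × sec φ; at 63.6°, h = 1.000, k = 2.249, so h·k = 2.249.

2.25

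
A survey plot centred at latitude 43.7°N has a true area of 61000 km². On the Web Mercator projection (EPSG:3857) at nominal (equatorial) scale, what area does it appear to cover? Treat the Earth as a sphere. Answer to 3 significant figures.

Mercator is conformal, so the point scale is isotropic: h = k = sec φ = 1/cos φ.
Areal scale = k² = sec²φ = 1/cos²(43.7°) = 1/0.7230² = 1.913.
Apparent area = 61000 × 1.913 ≈ 117000 km².

117000 km²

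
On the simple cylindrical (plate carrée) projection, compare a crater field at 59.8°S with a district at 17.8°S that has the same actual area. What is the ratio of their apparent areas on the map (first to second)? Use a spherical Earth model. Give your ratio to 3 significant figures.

1.89

Plate carrée maps x = Rλ, y = Rφ. The meridian scale is h = 1 and the parallel scale is k = 1/cos φ = sec φ.
Areal scale at 59.8°: h·k = 1.000 × 1.988 = 1.988.
Areal scale at 17.8°: h·k = 1.000 × 1.050 = 1.050.
Ratio = 1.988/1.050 ≈ 1.89.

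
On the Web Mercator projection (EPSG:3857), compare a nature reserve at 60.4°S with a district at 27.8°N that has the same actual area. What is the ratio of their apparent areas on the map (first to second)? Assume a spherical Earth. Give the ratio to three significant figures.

3.21

On Mercator, area is exaggerated by sec²φ = 1/cos²φ.
At 60.4°: sec²(60.4°) = 1/0.4939² = 4.099.
At 27.8°: sec²(27.8°) = 1/0.8846² = 1.278.
Ratio = 4.099/1.278 = cos²(27.8°)/cos²(60.4°) ≈ 3.21.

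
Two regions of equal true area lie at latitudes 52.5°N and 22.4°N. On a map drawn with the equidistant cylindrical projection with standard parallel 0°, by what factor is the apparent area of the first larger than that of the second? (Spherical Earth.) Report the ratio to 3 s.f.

For the equirectangular projection with φ₀ = 0 (plate carrée), h = 1 along meridians and k = sec φ along parallels.
Areal scale at 52.5°: h·k = 1.000 × 1.643 = 1.643.
Areal scale at 22.4°: h·k = 1.000 × 1.082 = 1.082.
Ratio = 1.643/1.082 ≈ 1.52.

1.52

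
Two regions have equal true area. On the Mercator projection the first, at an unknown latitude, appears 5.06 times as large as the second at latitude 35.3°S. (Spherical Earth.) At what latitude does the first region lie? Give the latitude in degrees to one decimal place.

68.7°

Mercator areal scale is sec²φ, so apparent-area ratio = sec²φ₁ / sec²φ₂ = cos²φ₂ / cos²φ₁.
cos²φ₂ / cos²φ₁ = 5.06  ⇒  cos φ₁ = cos 35.3° / √5.06 = 0.8161/2.249 = 0.3628.
φ₁ = arccos(0.3628) ≈ 68.7°.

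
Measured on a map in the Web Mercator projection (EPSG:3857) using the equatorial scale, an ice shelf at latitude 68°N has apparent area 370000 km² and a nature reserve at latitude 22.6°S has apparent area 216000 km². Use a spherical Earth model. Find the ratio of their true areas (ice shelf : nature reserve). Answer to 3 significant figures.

Mercator's areal exaggeration is sec²φ; hence true area = (apparent area) · cos²φ.
True area of ice shelf: 370000 × cos²(68°) = 370000 × 0.1403 = 51920 km².
True area of nature reserve: 216000 × cos²(22.6°) = 216000 × 0.8523 = 184100 km².
Ratio = 51920 / 184100 ≈ 0.282.

0.282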